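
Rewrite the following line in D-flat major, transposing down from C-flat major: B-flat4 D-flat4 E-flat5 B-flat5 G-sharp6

From C-flat down to D-flat is a minor seventh; apply that to each pitch.
Bb4 becomes C4
Db4 becomes Eb3
Eb5 becomes F4
Bb5 becomes C5
G#6 becomes A#5

C4 Eb3 F4 C5 A#5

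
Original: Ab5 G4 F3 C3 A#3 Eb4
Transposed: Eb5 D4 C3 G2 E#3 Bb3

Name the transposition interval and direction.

down a perfect fourth

From Ab5 to Eb5 is 4 letter names — a fourth of some quality.
Eb5 to Ab5 is 5 semitones, which makes it a perfect fourth; the second version is lower, so the direction is down.
Checking another pair — Eb4 → Bb3 — gives the same interval.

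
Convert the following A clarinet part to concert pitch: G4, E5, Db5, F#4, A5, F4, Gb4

E4 C#5 Bb4 D#4 F#5 D4 Eb4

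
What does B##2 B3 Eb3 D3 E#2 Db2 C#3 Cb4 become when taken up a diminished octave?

B#3 Bb4 Ebb4 Db4 E3 Dbb3 C4 Cbb5

B##2 becomes B#3
B3 becomes Bb4
Eb3 becomes Ebb4
D3 becomes Db4
E#2 becomes E3
Db2 becomes Dbb3
C#3 becomes C4
Cb4 becomes Cbb5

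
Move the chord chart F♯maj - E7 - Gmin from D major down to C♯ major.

E#maj D#7 F#min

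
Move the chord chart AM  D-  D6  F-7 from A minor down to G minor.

A minor down to G minor is a major second; each chord root moves by that interval while the quality stays the same.
AM: root A down a major second → G, giving GM.
D-: root D down a major second → C, giving C-.
D6: root D down a major second → C, giving C6.
F-7: root F down a major second → Eb, giving Eb-7.

GM C- C6 Eb-7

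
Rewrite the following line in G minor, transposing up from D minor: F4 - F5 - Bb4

Bb4 Bb5 Eb5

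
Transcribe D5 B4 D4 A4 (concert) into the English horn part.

A5 F#5 A4 E5

Written C4 sounds as F3 on the English horn, so concert pitches are written a perfect fifth up.
D5 → A5
B4 → F#5
D4 → A4
A4 → E5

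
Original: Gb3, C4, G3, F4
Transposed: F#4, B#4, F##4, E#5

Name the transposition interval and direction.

up an augmented seventh

From Gb3 to F#4 is 7 letter names — a seventh of some quality.
Gb3 to F#4 is 12 semitones, which makes it an augmented seventh; the second version is higher, so the direction is up.
Checking another pair — F4 → E#5 — gives the same interval.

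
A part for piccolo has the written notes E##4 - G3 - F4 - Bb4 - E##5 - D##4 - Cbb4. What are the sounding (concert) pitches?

Written C4 on the piccolo sounds as C5, a perfect octave higher; apply that shift to every note.
E##4 to E##5
G3 to G4
F4 to F5
Bb4 to Bb5
E##5 to E##6
D##4 to D##5
Cbb4 to Cbb5

E##5 G4 F5 Bb5 E##6 D##5 Cbb5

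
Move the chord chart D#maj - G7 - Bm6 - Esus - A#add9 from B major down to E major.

B major down to E major is a perfect fifth; each chord root moves by that interval while the quality stays the same.
D#maj: root D# down a perfect fifth → G#, giving G#maj.
G7: root G down a perfect fifth → C, giving C7.
Bm6: root B down a perfect fifth → E, giving Em6.
Esus: root E down a perfect fifth → A, giving Asus.
A#add9: root A# down a perfect fifth → D#, giving D#add9.

G#maj C7 Em6 Asus D#add9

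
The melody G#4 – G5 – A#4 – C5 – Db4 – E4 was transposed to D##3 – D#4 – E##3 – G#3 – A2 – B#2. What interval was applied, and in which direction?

down a diminished eleventh

From G#4 to D##3 is 11 letter names — an eleventh of some quality.
D##3 to G#4 is 16 semitones, which makes it a diminished eleventh; the second version is lower, so the direction is down.
Checking another pair — E4 → B#2 — gives the same interval.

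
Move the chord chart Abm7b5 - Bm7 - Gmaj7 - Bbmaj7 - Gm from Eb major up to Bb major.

Eb major up to Bb major is a perfect fifth; each chord root moves by that interval while the quality stays the same.
Abm7b5: root Ab up a perfect fifth → Eb, giving Ebm7b5.
Bm7: root B up a perfect fifth → F#, giving F#m7.
Gmaj7: root G up a perfect fifth → D, giving Dmaj7.
Bbmaj7: root Bb up a perfect fifth → F, giving Fmaj7.
Gm: root G up a perfect fifth → D, giving Dm.

Ebm7b5 F#m7 Dmaj7 Fmaj7 Dm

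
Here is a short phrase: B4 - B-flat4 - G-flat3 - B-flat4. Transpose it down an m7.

B4: a seventh down reaches C, and 10 semitones makes it C#4.
Bb4: a seventh down reaches C, and 10 semitones makes it C4.
Gb3 down a minor seventh is Ab2.
Bb4: a seventh down reaches C, and 10 semitones makes it C4.

C#4 C4 Ab2 C4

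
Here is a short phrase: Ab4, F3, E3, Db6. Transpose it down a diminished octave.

Ab4 -> A3
F3 -> F#2
E3 -> E#2
Db6 -> D5

A3 F#2 E#2 D5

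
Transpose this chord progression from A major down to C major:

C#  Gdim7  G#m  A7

E Bbdim7 Bm C7

A major down to C major is a major sixth; each chord root moves by that interval while the quality stays the same.
C#: root C# down a major sixth → E, giving E.
Gdim7: root G down a major sixth → Bb, giving Bbdim7.
G#m: root G# down a major sixth → B, giving Bm.
A7: root A down a major sixth → C, giving C7.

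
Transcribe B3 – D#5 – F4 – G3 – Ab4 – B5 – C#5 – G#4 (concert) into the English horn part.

F#4 A#5 C5 D4 Eb5 F#6 G#5 D#5

The English horn sounds a perfect fifth below written, so the written part must be a perfect fifth above concert — transpose each note up.
B3 to F#4
D#5 to A#5
F4 to C5
G3 to D4
Ab4 to Eb5
B5 to F#6
C#5 to G#5
G#4 to D#5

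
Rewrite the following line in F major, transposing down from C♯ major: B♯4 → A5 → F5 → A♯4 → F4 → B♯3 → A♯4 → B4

E4 Db5 Bbb4 D4 Bbb3 E3 D4 Eb4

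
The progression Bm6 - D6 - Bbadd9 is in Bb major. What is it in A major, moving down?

A#m6 C#6 Aadd9

Bb major down to A major is a minor second; each chord root moves by that interval while the quality stays the same.
Bm6: root B down a minor second → A#, giving A#m6.
D6: root D down a minor second → C#, giving C#6.
Bbadd9: root Bb down a minor second → A, giving Aadd9.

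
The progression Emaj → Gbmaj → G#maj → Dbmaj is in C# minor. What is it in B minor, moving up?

Dmaj Fbmaj F#maj Cbmaj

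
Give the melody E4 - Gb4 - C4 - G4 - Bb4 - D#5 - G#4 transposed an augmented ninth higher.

E4 → F##5
Gb4 → A5
C4 → D#5
G4 → A#5
Bb4 → C#6
D#5 → E##6
G#4 → A##5

F##5 A5 D#5 A#5 C#6 E##6 A##5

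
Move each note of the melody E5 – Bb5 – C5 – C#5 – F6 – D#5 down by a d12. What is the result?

A#3 E4 F#3 F##3 B4 G##3

E5 to A#3
Bb5 to E4
C5 to F#3
C#5 to F##3
F6 to B4
D#5 to G##3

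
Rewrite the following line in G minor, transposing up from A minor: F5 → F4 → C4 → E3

Eb6 Eb5 Bb4 D4

A minor to G minor up is a minor seventh, so every note moves up by that interval.
F5 to Eb6
F4 to Eb5
C4 to Bb4
E3 to D4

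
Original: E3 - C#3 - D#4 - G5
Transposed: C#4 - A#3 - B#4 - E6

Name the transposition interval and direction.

Take the first pair: E3 → C#4. E to C spans 6 letter names, so the interval is some kind of sixth.
E3 to C#4 is 9 semitones, which makes it a major sixth; the second version is higher, so the direction is up.
Checking another pair — G5 → E6 — gives the same interval.

up a major sixth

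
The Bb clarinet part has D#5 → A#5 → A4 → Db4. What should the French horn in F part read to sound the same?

G#5 D#6 D5 Gb4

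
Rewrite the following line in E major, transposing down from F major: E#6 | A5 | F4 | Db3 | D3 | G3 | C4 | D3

D##6 G#5 E4 C3 C#3 F#3 B3 C#3

From F down to E is a minor second; apply that to each pitch.
E#6 -> D##6
A5 -> G#5
F4 -> E4
Db3 -> C3
D3 -> C#3
G3 -> F#3
C4 -> B3
D3 -> C#3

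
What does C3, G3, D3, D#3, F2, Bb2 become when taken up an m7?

Bb3 F4 C4 C#4 Eb3 Ab3

C3 gives Bb3
G3 gives F4
D3 gives C4
D#3 gives C#4
F2 gives Eb3
Bb2 gives Ab3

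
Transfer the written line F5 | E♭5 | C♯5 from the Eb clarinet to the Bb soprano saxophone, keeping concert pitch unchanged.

First find concert pitch: the Eb clarinet sounds a minor third above written, so F5 E♭5 C♯5 sounds Ab5 Gb5 E5.
Then write for Bb soprano saxophone: it sounds a major second below written, so the part must be a major second above concert.
Ab5 → Bb5
Gb5 → Ab5
E5 → F#5

Bb5 Ab5 F#5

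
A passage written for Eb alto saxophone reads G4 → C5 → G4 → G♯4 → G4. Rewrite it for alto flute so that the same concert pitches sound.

Eb4 Ab4 Eb4 E4 Eb4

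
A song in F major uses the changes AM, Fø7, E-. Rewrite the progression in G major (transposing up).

BM Gø7 F#-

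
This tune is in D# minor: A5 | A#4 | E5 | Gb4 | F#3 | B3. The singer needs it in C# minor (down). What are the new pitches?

G5 G#4 D5 Fb4 E3 A3

From D# down to C# is a major second; apply that to each pitch.
A5 becomes G5
A#4 becomes G#4
E5 becomes D5
Gb4 becomes Fb4
F#3 becomes E3
B3 becomes A3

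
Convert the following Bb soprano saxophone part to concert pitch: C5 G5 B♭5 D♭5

The Bb soprano saxophone sounds a major second below written, so transpose each written note down a major second.
C5 to Bb4
G5 to F5
Bb5 to Ab5
Db5 to Cb5

Bb4 F5 Ab5 Cb5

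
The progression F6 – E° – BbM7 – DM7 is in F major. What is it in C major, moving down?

F major down to C major is a perfect fourth; each chord root moves by that interval while the quality stays the same.
F6: root F down a perfect fourth → C, giving C6.
E°: root E down a perfect fourth → B, giving B°.
BbM7: root Bb down a perfect fourth → F, giving FM7.
DM7: root D down a perfect fourth → A, giving AM7.

C6 B° FM7 AM7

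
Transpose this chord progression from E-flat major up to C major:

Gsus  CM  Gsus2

E-flat major up to C major is a major sixth; each chord root moves by that interval while the quality stays the same.
Gsus: root G up a major sixth → E, giving Esus.
CM: root C up a major sixth → A, giving AM.
Gsus2: root G up a major sixth → E, giving Esus2.

Esus AM Esus2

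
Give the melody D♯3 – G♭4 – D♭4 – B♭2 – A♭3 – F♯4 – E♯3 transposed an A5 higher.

A##3 D5 A4 F#3 E4 C##5 B##3

An augmented fifth up from D#3 gives A##3.
Gb4 up an augmented fifth is D5.
Db4: a fifth up reaches A, and 8 semitones makes it A4.
Bb2: a fifth up reaches F, and 8 semitones makes it F#3.
Ab3: a fifth up reaches E, and 8 semitones makes it E4.
F#4 up an augmented fifth is C##5.
E#3 up an augmented fifth is B##3.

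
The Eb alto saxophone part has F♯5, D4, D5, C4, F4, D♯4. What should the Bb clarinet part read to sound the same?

B4 G3 G4 F3 Bb3 G#3

First find concert pitch: the Eb alto saxophone sounds a major sixth below written, so F♯5 D4 D5 C4 F4 D♯4 sounds A4 F3 F4 Eb3 Ab3 F#3.
Then write for Bb clarinet: it sounds a major second below written, so the part must be a major second above concert.
A4 → B4
F3 → G3
F4 → G4
Eb3 → F3
Ab3 → Bb3
F#3 → G#3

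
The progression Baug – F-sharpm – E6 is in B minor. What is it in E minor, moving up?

Eaug Bm A6

B minor up to E minor is a perfect fourth; each chord root moves by that interval while the quality stays the same.
Baug: root B up a perfect fourth → E, giving Eaug.
F-sharpm: root F-sharp up a perfect fourth → B, giving Bm.
E6: root E up a perfect fourth → A, giving A6.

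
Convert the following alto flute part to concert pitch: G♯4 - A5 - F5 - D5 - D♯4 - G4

D#4 E5 C5 A4 A#3 D4

The alto flute sounds a perfect fourth below written, so transpose each written note down a perfect fourth.
G#4 -> D#4
A5 -> E5
F5 -> C5
D5 -> A4
D#4 -> A#3
G4 -> D4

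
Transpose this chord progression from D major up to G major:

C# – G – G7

F# C C7

D major up to G major is a perfect fourth; each chord root moves by that interval while the quality stays the same.
C#: root C# up a perfect fourth → F#, giving F#.
G: root G up a perfect fourth → C, giving C.
G7: root G up a perfect fourth → C, giving C7.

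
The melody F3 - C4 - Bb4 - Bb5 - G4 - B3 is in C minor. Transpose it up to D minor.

G3 D4 C5 C6 A4 C#4

From C up to D is a major second; apply that to each pitch.
F3 gives G3
C4 gives D4
Bb4 gives C5
Bb5 gives C6
G4 gives A4
B3 gives C#4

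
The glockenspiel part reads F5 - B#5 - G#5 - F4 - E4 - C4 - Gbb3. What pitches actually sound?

The glockenspiel sounds a perfect fifteenth above written, so transpose each written note up a perfect fifteenth.
F5 to F7
B#5 to B#7
G#5 to G#7
F4 to F6
E4 to E6
C4 to C6
Gbb3 to Gbb5

F7 B#7 G#7 F6 E6 C6 Gbb5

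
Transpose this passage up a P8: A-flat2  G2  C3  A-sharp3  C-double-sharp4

Ab2 to Ab3
G2 to G3
C3 to C4
A#3 to A#4
C##4 to C##5

Ab3 G3 C4 A#4 C##5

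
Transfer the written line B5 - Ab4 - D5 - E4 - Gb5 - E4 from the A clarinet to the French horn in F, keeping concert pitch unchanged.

First find concert pitch: the A clarinet sounds a minor third below written, so B5 Ab4 D5 E4 Gb5 E4 sounds G#5 F4 B4 C#4 Eb5 C#4.
Then write for French horn in F: it sounds a perfect fifth below written, so the part must be a perfect fifth above concert.
G#5 → D#6
F4 → C5
B4 → F#5
C#4 → G#4
Eb5 → Bb5
C#4 → G#4

D#6 C5 F#5 G#4 Bb5 G#4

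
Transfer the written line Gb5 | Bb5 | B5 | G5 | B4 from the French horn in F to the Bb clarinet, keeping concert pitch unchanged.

First find concert pitch: the French horn in F sounds a perfect fifth below written, so Gb5 Bb5 B5 G5 B4 sounds Cb5 Eb5 E5 C5 E4.
Then write for Bb clarinet: it sounds a major second below written, so the part must be a major second above concert.
Cb5 → Db5
Eb5 → F5
E5 → F#5
C5 → D5
E4 → F#4

Db5 F5 F#5 D5 F#4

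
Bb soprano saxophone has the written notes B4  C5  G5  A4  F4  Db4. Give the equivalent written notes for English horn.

E5 F5 C6 D5 Bb4 Gb4

First find concert pitch: the Bb soprano saxophone sounds a major second below written, so B4 C5 G5 A4 F4 Db4 sounds A4 Bb4 F5 G4 Eb4 Cb4.
Then write for English horn: it sounds a perfect fifth below written, so the part must be a perfect fifth above concert.
A4 → E5
Bb4 → F5
F5 → C6
G4 → D5
Eb4 → Bb4
Cb4 → Gb4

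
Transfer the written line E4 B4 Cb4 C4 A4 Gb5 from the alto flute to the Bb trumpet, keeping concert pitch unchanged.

C#4 G#4 Ab3 A3 F#4 Eb5

First find concert pitch: the alto flute sounds a perfect fourth below written, so E4 B4 Cb4 C4 A4 Gb5 sounds B3 F#4 Gb3 G3 E4 Db5.
Then write for Bb trumpet: it sounds a major second below written, so the part must be a major second above concert.
B3 → C#4
F#4 → G#4
Gb3 → Ab3
G3 → A3
E4 → F#4
Db5 → Eb5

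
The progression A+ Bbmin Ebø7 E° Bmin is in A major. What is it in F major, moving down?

F+ Gbmin Cbø7 C° Gmin

A major down to F major is a major third; each chord root moves by that interval while the quality stays the same.
A+: root A down a major third → F, giving F+.
Bbmin: root Bb down a major third → Gb, giving Gbmin.
Ebø7: root Eb down a major third → Cb, giving Cbø7.
E°: root E down a major third → C, giving C°.
Bmin: root B down a major third → G, giving Gmin.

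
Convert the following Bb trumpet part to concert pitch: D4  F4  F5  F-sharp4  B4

C4 Eb4 Eb5 E4 A4

Written C4 on the Bb trumpet sounds as Bb3, a major second lower; apply that shift to every note.
D4 becomes C4
F4 becomes Eb4
F5 becomes Eb5
F#4 becomes E4
B4 becomes A4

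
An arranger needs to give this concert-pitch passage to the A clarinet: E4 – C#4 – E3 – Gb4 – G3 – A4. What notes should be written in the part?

G4 E4 G3 Bbb4 Bb3 C5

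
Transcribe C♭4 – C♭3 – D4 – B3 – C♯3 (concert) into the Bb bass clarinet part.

The Bb bass clarinet sounds a major ninth below written, so the written part must be a major ninth above concert — transpose each note up.
Cb4 gives Db5
Cb3 gives Db4
D4 gives E5
B3 gives C#5
C#3 gives D#4

Db5 Db4 E5 C#5 D#4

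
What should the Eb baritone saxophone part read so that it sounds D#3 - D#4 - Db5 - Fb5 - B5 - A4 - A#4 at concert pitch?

B#4 B#5 Bb6 Db7 G#7 F#6 F##6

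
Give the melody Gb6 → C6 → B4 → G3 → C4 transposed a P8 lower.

Gb5 C5 B3 G2 C3

Gb6 down a perfect octave is Gb5.
C6: an octave down reaches C, and 12 semitones makes it C5.
A perfect octave down from B4 gives B3.
G3: an octave down reaches G, and 12 semitones makes it G2.
A perfect octave down from C4 gives C3.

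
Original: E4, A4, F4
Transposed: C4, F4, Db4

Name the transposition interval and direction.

down a major third

Take the first pair: E4 → C4. E to C spans 3 letter names, so the interval is some kind of third.
C4 to E4 is 4 semitones, which makes it a major third; the second version is lower, so the direction is down.
Checking another pair — F4 → Db4 — gives the same interval.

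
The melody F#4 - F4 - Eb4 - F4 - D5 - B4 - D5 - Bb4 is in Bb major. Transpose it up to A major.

E#5 E5 D5 E5 C#6 A#5 C#6 A5

From Bb up to A is a major seventh; apply that to each pitch.
F#4 to E#5
F4 to E5
Eb4 to D5
F4 to E5
D5 to C#6
B4 to A#5
D5 to C#6
Bb4 to A5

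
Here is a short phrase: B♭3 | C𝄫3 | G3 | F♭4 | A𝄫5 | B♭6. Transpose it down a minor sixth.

A minor sixth down from Bb3 gives D3.
A minor sixth down from Cbb3 gives Ebb2.
A minor sixth down from G3 gives B2.
Fb4 down a minor sixth is Ab3.
Abb5 down a minor sixth is Cb5.
Bb6 down a minor sixth is D6.

D3 Ebb2 B2 Ab3 Cb5 D6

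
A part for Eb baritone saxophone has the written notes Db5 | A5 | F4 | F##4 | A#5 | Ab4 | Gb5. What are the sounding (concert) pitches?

Fb3 C4 Ab2 A#2 C#4 Cb3 Bbb3

Written C4 on the Eb baritone saxophone sounds as Eb2, a major thirteenth lower; apply that shift to every note.
Db5 to Fb3
A5 to C4
F4 to Ab2
F##4 to A#2
A#5 to C#4
Ab4 to Cb3
Gb5 to Bbb3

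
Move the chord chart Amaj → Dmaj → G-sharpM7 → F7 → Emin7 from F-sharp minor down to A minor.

Cmaj Fmaj BM7 Ab7 Gmin7

F-sharp minor down to A minor is a major sixth; each chord root moves by that interval while the quality stays the same.
Amaj: root A down a major sixth → C, giving Cmaj.
Dmaj: root D down a major sixth → F, giving Fmaj.
G-sharpM7: root G-sharp down a major sixth → B, giving BM7.
F7: root F down a major sixth → Ab, giving Ab7.
Emin7: root E down a major sixth → G, giving Gmin7.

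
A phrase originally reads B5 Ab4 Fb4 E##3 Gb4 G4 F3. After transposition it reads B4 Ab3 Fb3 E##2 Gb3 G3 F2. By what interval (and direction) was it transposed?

down a perfect octave

From B5 to B4 is 8 letter names — an octave of some quality.
B4 to B5 is 12 semitones, which makes it a perfect octave; the second version is lower, so the direction is down.
Checking another pair — F3 → F2 — gives the same interval.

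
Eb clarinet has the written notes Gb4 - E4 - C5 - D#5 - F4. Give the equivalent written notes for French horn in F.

Fb5 D5 Bb5 C#6 Eb5

First find concert pitch: the Eb clarinet sounds a minor third above written, so Gb4 E4 C5 D#5 F4 sounds Bbb4 G4 Eb5 F#5 Ab4.
Then write for French horn in F: it sounds a perfect fifth below written, so the part must be a perfect fifth above concert.
Bbb4 → Fb5
G4 → D5
Eb5 → Bb5
F#5 → C#6
Ab4 → Eb5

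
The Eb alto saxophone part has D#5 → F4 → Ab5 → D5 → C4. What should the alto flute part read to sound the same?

B4 Db4 Fb5 Bb4 Ab3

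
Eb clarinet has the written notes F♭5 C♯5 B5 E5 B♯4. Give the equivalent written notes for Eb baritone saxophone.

Fb7 C#7 B7 E7 B#6

First find concert pitch: the Eb clarinet sounds a minor third above written, so F♭5 C♯5 B5 E5 B♯4 sounds Abb5 E5 D6 G5 D#5.
Then write for Eb baritone saxophone: it sounds a major thirteenth below written, so the part must be a major thirteenth above concert.
Abb5 → Fb7
E5 → C#7
D6 → B7
G5 → E7
D#5 → B#6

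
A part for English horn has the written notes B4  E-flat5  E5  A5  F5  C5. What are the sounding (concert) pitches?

The English horn sounds a perfect fifth below written, so transpose each written note down a perfect fifth.
B4 -> E4
Eb5 -> Ab4
E5 -> A4
A5 -> D5
F5 -> Bb4
C5 -> F4

E4 Ab4 A4 D5 Bb4 F4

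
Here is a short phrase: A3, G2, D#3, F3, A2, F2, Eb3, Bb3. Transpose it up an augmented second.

B#3 A#2 E##3 G#3 B#2 G#2 F#3 C#4

A3: a second up reaches B, and 3 semitones makes it B#3.
G2: a second up reaches A, and 3 semitones makes it A#2.
D#3: a second up reaches E, and 3 semitones makes it E##3.
F3: a second up reaches G, and 3 semitones makes it G#3.
A2: a second up reaches B, and 3 semitones makes it B#2.
An augmented second up from F2 gives G#2.
Eb3: a second up reaches F, and 3 semitones makes it F#3.
An augmented second up from Bb3 gives C#4.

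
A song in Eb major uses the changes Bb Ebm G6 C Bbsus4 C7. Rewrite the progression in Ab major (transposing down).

Eb major down to Ab major is a perfect fifth; each chord root moves by that interval while the quality stays the same.
Bb: root Bb down a perfect fifth → Eb, giving Eb.
Ebm: root Eb down a perfect fifth → Ab, giving Abm.
G6: root G down a perfect fifth → C, giving C6.
C: root C down a perfect fifth → F, giving F.
Bbsus4: root Bb down a perfect fifth → Eb, giving Ebsus4.
C7: root C down a perfect fifth → F, giving F7.

Eb Abm C6 F Ebsus4 F7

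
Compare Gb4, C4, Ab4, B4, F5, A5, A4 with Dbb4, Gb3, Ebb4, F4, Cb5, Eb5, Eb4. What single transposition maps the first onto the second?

down an augmented fourth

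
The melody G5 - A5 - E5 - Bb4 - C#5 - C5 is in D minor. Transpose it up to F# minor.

B5 C#6 G#5 D5 E#5 E5

From D up to F# is a major third; apply that to each pitch.
G5 gives B5
A5 gives C#6
E5 gives G#5
Bb4 gives D5
C#5 gives E#5
C5 gives E5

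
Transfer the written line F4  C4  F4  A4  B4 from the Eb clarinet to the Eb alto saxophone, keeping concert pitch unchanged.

F5 C5 F5 A5 B5

First find concert pitch: the Eb clarinet sounds a minor third above written, so F4 C4 F4 A4 B4 sounds Ab4 Eb4 Ab4 C5 D5.
Then write for Eb alto saxophone: it sounds a major sixth below written, so the part must be a major sixth above concert.
Ab4 → F5
Eb4 → C5
Ab4 → F5
C5 → A5
D5 → B5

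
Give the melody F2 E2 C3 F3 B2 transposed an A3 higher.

A#2 G##2 E#3 A#3 D##3

F2 -> A#2
E2 -> G##2
C3 -> E#3
F3 -> A#3
B2 -> D##3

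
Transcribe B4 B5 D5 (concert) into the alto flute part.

Written C4 sounds as G3 on the alto flute, so concert pitches are written a perfect fourth up.
B4 -> E5
B5 -> E6
D5 -> G5

E5 E6 G5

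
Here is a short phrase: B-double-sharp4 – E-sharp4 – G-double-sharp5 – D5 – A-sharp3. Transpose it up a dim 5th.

F##5 B4 D#6 Ab5 E4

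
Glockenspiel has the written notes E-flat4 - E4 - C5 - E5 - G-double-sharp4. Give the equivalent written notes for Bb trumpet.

First find concert pitch: the glockenspiel sounds a perfect fifteenth above written, so E-flat4 E4 C5 E5 G-double-sharp4 sounds Eb6 E6 C7 E7 G##6.
Then write for Bb trumpet: it sounds a major second below written, so the part must be a major second above concert.
Eb6 → F6
E6 → F#6
C7 → D7
E7 → F#7
G##6 → A##6

F6 F#6 D7 F#7 A##6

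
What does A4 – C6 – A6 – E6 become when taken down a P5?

D4 F5 D6 A5

A4 to D4
C6 to F5
A6 to D6
E6 to A5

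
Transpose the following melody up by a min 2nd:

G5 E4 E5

Ab5 F4 F5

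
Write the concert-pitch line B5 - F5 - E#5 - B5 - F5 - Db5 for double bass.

Written C4 sounds as C3 on the double bass, so concert pitches are written a perfect octave up.
B5 gives B6
F5 gives F6
E#5 gives E#6
B5 gives B6
F5 gives F6
Db5 gives Db6

B6 F6 E#6 B6 F6 Db6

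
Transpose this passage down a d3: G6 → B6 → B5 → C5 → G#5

G6 to E#6
B6 to G##6
B5 to G##5
C5 to A#4
G#5 to E##5

E#6 G##6 G##5 A#4 E##5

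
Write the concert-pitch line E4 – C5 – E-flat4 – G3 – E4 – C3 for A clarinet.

G4 Eb5 Gb4 Bb3 G4 Eb3

The A clarinet sounds a minor third below written, so the written part must be a minor third above concert — transpose each note up.
E4 to G4
C5 to Eb5
Eb4 to Gb4
G3 to Bb3
E4 to G4
C3 to Eb3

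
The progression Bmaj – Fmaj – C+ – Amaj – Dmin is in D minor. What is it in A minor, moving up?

D minor up to A minor is a perfect fifth; each chord root moves by that interval while the quality stays the same.
Bmaj: root B up a perfect fifth → F#, giving F#maj.
Fmaj: root F up a perfect fifth → C, giving Cmaj.
C+: root C up a perfect fifth → G, giving G+.
Amaj: root A up a perfect fifth → E, giving Emaj.
Dmin: root D up a perfect fifth → A, giving Amin.

F#maj Cmaj G+ Emaj Amin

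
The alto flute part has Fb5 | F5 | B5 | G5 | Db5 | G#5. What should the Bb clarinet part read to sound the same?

Db5 D5 G#5 E5 Bb4 E#5

First find concert pitch: the alto flute sounds a perfect fourth below written, so Fb5 F5 B5 G5 Db5 G#5 sounds Cb5 C5 F#5 D5 Ab4 D#5.
Then write for Bb clarinet: it sounds a major second below written, so the part must be a major second above concert.
Cb5 → Db5
C5 → D5
F#5 → G#5
D5 → E5
Ab4 → Bb4
D#5 → E#5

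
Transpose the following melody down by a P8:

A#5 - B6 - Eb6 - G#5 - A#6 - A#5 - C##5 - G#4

A#4 B5 Eb5 G#4 A#5 A#4 C##4 G#3

A#5 → A#4
B6 → B5
Eb6 → Eb5
G#5 → G#4
A#6 → A#5
A#5 → A#4
C##5 → C##4
G#4 → G#3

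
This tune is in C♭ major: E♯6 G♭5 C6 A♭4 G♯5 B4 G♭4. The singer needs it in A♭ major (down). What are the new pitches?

From C♭ down to A♭ is a minor third; apply that to each pitch.
E#6 gives C##6
Gb5 gives Eb5
C6 gives A5
Ab4 gives F4
G#5 gives E#5
B4 gives G#4
Gb4 gives Eb4

C##6 Eb5 A5 F4 E#5 G#4 Eb4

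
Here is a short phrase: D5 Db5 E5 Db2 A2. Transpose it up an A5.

An augmented fifth up from D5 gives A#5.
Db5 up an augmented fifth is A5.
E5 up an augmented fifth is B#5.
An augmented fifth up from Db2 gives A2.
A2 up an augmented fifth is E#3.

A#5 A5 B#5 A2 E#3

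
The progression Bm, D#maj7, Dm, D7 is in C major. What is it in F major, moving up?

Em G#maj7 Gm G7

C major up to F major is a perfect fourth; each chord root moves by that interval while the quality stays the same.
Bm: root B up a perfect fourth → E, giving Em.
D#maj7: root D# up a perfect fourth → G#, giving G#maj7.
Dm: root D up a perfect fourth → G, giving Gm.
D7: root D up a perfect fourth → G, giving G7.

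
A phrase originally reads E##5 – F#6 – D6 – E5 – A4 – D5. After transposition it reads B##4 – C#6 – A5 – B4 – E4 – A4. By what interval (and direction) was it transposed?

down a perfect fourth

Take the first pair: E##5 → B##4. E to B spans 4 letter names, so the interval is some kind of fourth.
B##4 to E##5 is 5 semitones, which makes it a perfect fourth; the second version is lower, so the direction is down.
Checking another pair — D5 → A4 — gives the same interval.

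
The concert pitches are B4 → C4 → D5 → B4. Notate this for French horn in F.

F#5 G4 A5 F#5

Written C4 sounds as F3 on the French horn in F, so concert pitches are written a perfect fifth up.
B4 gives F#5
C4 gives G4
D5 gives A5
B4 gives F#5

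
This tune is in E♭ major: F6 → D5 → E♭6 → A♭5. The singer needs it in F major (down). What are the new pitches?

G5 E4 F5 Bb4

E♭ major to F major down is a minor seventh, so every note moves down by that interval.
F6 gives G5
D5 gives E4
Eb6 gives F5
Ab5 gives Bb4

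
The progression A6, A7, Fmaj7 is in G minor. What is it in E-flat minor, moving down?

F6 F7 Dbmaj7

G minor down to E-flat minor is a major third; each chord root moves by that interval while the quality stays the same.
A6: root A down a major third → F, giving F6.
A7: root A down a major third → F, giving F7.
Fmaj7: root F down a major third → Db, giving Dbmaj7.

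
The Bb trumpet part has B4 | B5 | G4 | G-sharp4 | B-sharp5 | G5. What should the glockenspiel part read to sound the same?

A2 A3 F2 F#2 A#3 F3

First find concert pitch: the Bb trumpet sounds a major second below written, so B4 B5 G4 G-sharp4 B-sharp5 G5 sounds A4 A5 F4 F#4 A#5 F5.
Then write for glockenspiel: it sounds a perfect fifteenth above written, so the part must be a perfect fifteenth below concert.
A4 → A2
A5 → A3
F4 → F2
F#4 → F#2
A#5 → A#3
F5 → F3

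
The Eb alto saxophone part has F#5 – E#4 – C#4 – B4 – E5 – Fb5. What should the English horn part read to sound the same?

E5 D#4 B3 A4 D5 Ebb5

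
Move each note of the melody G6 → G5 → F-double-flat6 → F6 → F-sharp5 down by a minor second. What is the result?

F#6 F#5 Ebb6 E6 E#5

G6 -> F#6
G5 -> F#5
Fbb6 -> Ebb6
F6 -> E6
F#5 -> E#5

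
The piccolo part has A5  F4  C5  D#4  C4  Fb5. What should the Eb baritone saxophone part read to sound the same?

First find concert pitch: the piccolo sounds a perfect octave above written, so A5 F4 C5 D#4 C4 Fb5 sounds A6 F5 C6 D#5 C5 Fb6.
Then write for Eb baritone saxophone: it sounds a major thirteenth below written, so the part must be a major thirteenth above concert.
A6 → F#8
F5 → D7
C6 → A7
D#5 → B#6
C5 → A6
Fb6 → Db8

F#8 D7 A7 B#6 A6 Db8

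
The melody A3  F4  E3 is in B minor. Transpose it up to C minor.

Bb3 Gb4 F3

From B up to C is a minor second; apply that to each pitch.
A3 → Bb3
F4 → Gb4
E3 → F3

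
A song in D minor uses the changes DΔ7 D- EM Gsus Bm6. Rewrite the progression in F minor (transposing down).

FΔ7 F- GM Bbsus Dm6

D minor down to F minor is a major sixth; each chord root moves by that interval while the quality stays the same.
DΔ7: root D down a major sixth → F, giving FΔ7.
D-: root D down a major sixth → F, giving F-.
EM: root E down a major sixth → G, giving GM.
Gsus: root G down a major sixth → Bb, giving Bbsus.
Bm6: root B down a major sixth → D, giving Dm6.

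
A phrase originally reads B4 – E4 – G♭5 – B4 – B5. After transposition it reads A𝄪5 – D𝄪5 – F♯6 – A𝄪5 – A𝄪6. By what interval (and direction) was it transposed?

up an augmented seventh

From B4 to A##5 is 7 letter names — a seventh of some quality.
B4 to A##5 is 12 semitones, which makes it an augmented seventh; the second version is higher, so the direction is up.
Checking another pair — B5 → A##6 — gives the same interval.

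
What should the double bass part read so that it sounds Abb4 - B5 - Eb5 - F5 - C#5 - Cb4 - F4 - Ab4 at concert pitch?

Written C4 sounds as C3 on the double bass, so concert pitches are written a perfect octave up.
Abb4 to Abb5
B5 to B6
Eb5 to Eb6
F5 to F6
C#5 to C#6
Cb4 to Cb5
F4 to F5
Ab4 to Ab5

Abb5 B6 Eb6 F6 C#6 Cb5 F5 Ab5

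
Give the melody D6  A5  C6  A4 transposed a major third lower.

Bb5 F5 Ab5 F4

D6 down a major third is Bb5.
A major third down from A5 gives F5.
A major third down from C6 gives Ab5.
A4: a third down reaches F, and 4 semitones makes it F4.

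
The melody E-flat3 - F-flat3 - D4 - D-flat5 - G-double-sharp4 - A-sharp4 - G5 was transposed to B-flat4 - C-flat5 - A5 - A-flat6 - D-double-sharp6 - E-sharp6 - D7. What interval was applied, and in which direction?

up a perfect twelfth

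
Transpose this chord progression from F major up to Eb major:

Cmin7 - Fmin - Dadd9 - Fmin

Bbmin7 Ebmin Cadd9 Ebmin

F major up to Eb major is a minor seventh; each chord root moves by that interval while the quality stays the same.
Cmin7: root C up a minor seventh → Bb, giving Bbmin7.
Fmin: root F up a minor seventh → Eb, giving Ebmin.
Dadd9: root D up a minor seventh → C, giving Cadd9.
Fmin: root F up a minor seventh → Eb, giving Ebmin.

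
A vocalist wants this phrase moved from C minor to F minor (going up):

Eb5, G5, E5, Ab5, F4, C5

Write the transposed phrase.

C minor to F minor up is a perfect fourth, so every note moves up by that interval.
Eb5 gives Ab5
G5 gives C6
E5 gives A5
Ab5 gives Db6
F4 gives Bb4
C5 gives F5

Ab5 C6 A5 Db6 Bb4 F5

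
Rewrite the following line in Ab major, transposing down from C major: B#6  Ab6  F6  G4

From C down to Ab is a major third; apply that to each pitch.
B#6 gives G#6
Ab6 gives Fb6
F6 gives Db6
G4 gives Eb4

G#6 Fb6 Db6 Eb4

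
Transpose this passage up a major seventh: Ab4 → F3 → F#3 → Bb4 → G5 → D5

Ab4: a seventh up reaches G, and 11 semitones makes it G5.
A major seventh up from F3 gives E4.
A major seventh up from F#3 gives E#4.
Bb4 up a major seventh is A5.
G5 up a major seventh is F#6.
D5 up a major seventh is C#6.

G5 E4 E#4 A5 F#6 C#6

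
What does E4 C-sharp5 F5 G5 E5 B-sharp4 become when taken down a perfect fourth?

A perfect fourth down from E4 gives B3.
C#5 down a perfect fourth is G#4.
F5 down a perfect fourth is C5.
A perfect fourth down from G5 gives D5.
E5 down a perfect fourth is B4.
A perfect fourth down from B#4 gives F##4.

B3 G#4 C5 D5 B4 F##4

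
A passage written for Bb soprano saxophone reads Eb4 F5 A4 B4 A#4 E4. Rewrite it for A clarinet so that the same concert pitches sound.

Fb4 Gb5 Bb4 C5 B4 F4

First find concert pitch: the Bb soprano saxophone sounds a major second below written, so Eb4 F5 A4 B4 A#4 E4 sounds Db4 Eb5 G4 A4 G#4 D4.
Then write for A clarinet: it sounds a minor third below written, so the part must be a minor third above concert.
Db4 → Fb4
Eb5 → Gb5
G4 → Bb4
A4 → C5
G#4 → B4
D4 → F4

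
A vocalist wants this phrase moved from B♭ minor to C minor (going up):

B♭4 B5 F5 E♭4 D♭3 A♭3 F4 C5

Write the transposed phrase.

From B♭ up to C is a major second; apply that to each pitch.
Bb4 to C5
B5 to C#6
F5 to G5
Eb4 to F4
Db3 to Eb3
Ab3 to Bb3
F4 to G4
C5 to D5

C5 C#6 G5 F4 Eb3 Bb3 G4 D5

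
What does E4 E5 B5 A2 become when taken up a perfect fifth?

E4 up a perfect fifth is B4.
E5: a fifth up reaches B, and 7 semitones makes it B5.
A perfect fifth up from B5 gives F#6.
A perfect fifth up from A2 gives E3.

B4 B5 F#6 E3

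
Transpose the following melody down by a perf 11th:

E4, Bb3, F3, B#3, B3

B2 F2 C2 F##2 F#2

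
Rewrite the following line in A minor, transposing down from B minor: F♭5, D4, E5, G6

Ebb5 C4 D5 F6

From B down to A is a major second; apply that to each pitch.
Fb5 → Ebb5
D4 → C4
E5 → D5
G6 → F6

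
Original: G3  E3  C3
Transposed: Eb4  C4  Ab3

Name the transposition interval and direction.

up a minor sixth

From G3 to Eb4 is 6 letter names — a sixth of some quality.
G3 to Eb4 is 8 semitones, which makes it a minor sixth; the second version is higher, so the direction is up.
Checking another pair — C3 → Ab3 — gives the same interval.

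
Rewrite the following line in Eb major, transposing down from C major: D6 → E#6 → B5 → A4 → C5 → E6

F5 G#5 D5 C4 Eb4 G5

From C down to Eb is a major sixth; apply that to each pitch.
D6 becomes F5
E#6 becomes G#5
B5 becomes D5
A4 becomes C4
C5 becomes Eb4
E6 becomes G5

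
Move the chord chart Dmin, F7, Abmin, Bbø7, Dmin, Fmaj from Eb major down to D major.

Eb major down to D major is a minor second; each chord root moves by that interval while the quality stays the same.
Dmin: root D down a minor second → C#, giving C#min.
F7: root F down a minor second → E, giving E7.
Abmin: root Ab down a minor second → G, giving Gmin.
Bbø7: root Bb down a minor second → A, giving Aø7.
Dmin: root D down a minor second → C#, giving C#min.
Fmaj: root F down a minor second → E, giving Emaj.

C#min E7 Gmin Aø7 C#min Emaj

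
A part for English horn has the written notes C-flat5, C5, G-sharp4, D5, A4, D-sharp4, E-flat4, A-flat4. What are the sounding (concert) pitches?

Written C4 on the English horn sounds as F3, a perfect fifth lower; apply that shift to every note.
Cb5 → Fb4
C5 → F4
G#4 → C#4
D5 → G4
A4 → D4
D#4 → G#3
Eb4 → Ab3
Ab4 → Db4

Fb4 F4 C#4 G4 D4 G#3 Ab3 Db4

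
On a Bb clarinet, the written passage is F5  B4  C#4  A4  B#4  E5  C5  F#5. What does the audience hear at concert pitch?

Eb5 A4 B3 G4 A#4 D5 Bb4 E5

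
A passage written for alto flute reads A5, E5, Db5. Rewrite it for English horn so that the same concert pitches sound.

B5 F#5 Eb5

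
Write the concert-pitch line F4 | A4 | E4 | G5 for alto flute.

Bb4 D5 A4 C6

The alto flute sounds a perfect fourth below written, so the written part must be a perfect fourth above concert — transpose each note up.
F4 becomes Bb4
A4 becomes D5
E4 becomes A4
G5 becomes C6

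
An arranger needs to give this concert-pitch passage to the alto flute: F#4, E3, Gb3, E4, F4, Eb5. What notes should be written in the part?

B4 A3 Cb4 A4 Bb4 Ab5

The alto flute sounds a perfect fourth below written, so the written part must be a perfect fourth above concert — transpose each note up.
F#4 -> B4
E3 -> A3
Gb3 -> Cb4
E4 -> A4
F4 -> Bb4
Eb5 -> Ab5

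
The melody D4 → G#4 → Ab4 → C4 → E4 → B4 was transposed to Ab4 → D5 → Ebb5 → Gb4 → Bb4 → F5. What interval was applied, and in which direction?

up a diminished fifth

From D4 to Ab4 is 5 letter names — a fifth of some quality.
D4 to Ab4 is 6 semitones, which makes it a diminished fifth; the second version is higher, so the direction is up.
Checking another pair — B4 → F5 — gives the same interval.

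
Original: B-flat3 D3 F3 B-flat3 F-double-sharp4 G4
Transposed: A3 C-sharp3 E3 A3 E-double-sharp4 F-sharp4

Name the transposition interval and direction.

From Bb3 to A3 is 2 letter names — a second of some quality.
A3 to Bb3 is 1 semitone, which makes it a minor second; the second version is lower, so the direction is down.
Checking another pair — G4 → F#4 — gives the same interval.

down a minor second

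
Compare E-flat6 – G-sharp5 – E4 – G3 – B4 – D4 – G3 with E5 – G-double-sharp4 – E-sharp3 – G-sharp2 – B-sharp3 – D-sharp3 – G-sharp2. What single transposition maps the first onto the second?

down a diminished octave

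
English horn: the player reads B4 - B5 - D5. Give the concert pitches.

The English horn sounds a perfect fifth below written, so transpose each written note down a perfect fifth.
B4 to E4
B5 to E5
D5 to G4

E4 E5 G4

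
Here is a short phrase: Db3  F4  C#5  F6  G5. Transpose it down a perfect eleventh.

Ab1 C3 G#3 C5 D4

Db3 becomes Ab1
F4 becomes C3
C#5 becomes G#3
F6 becomes C5
G5 becomes D4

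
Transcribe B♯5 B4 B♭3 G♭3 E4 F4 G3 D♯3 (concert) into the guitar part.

B#6 B5 Bb4 Gb4 E5 F5 G4 D#4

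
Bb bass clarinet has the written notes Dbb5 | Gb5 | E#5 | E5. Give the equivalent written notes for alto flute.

Fbb4 Bbb4 G#4 G4

First find concert pitch: the Bb bass clarinet sounds a major ninth below written, so Dbb5 Gb5 E#5 E5 sounds Cbb4 Fb4 D#4 D4.
Then write for alto flute: it sounds a perfect fourth below written, so the part must be a perfect fourth above concert.
Cbb4 → Fbb4
Fb4 → Bbb4
D#4 → G#4
D4 → G4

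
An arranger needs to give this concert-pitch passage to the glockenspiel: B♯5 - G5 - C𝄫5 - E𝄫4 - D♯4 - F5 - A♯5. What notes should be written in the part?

B#3 G3 Cbb3 Ebb2 D#2 F3 A#3

The glockenspiel sounds a perfect fifteenth above written, so the written part must be a perfect fifteenth below concert — transpose each note down.
B#5 becomes B#3
G5 becomes G3
Cbb5 becomes Cbb3
Ebb4 becomes Ebb2
D#4 becomes D#2
F5 becomes F3
A#5 becomes A#3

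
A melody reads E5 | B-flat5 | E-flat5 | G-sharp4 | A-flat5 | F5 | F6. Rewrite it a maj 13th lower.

E5 → G3
Bb5 → Db4
Eb5 → Gb3
G#4 → B2
Ab5 → Cb4
F5 → Ab3
F6 → Ab4

G3 Db4 Gb3 B2 Cb4 Ab3 Ab4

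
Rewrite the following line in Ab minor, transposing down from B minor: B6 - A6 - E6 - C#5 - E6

Ab6 Gb6 Db6 Bb4 Db6

B minor to Ab minor down is an augmented second, so every note moves down by that interval.
B6 gives Ab6
A6 gives Gb6
E6 gives Db6
C#5 gives Bb4
E6 gives Db6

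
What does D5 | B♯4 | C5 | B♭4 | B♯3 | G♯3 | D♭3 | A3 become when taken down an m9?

A minor ninth down from D5 gives C#4.
B#4: a ninth down reaches A, and 13 semitones makes it A##3.
C5 down a minor ninth is B3.
Bb4: a ninth down reaches A, and 13 semitones makes it A3.
A minor ninth down from B#3 gives A##2.
G#3: a ninth down reaches F, and 13 semitones makes it F##2.
Db3 down a minor ninth is C2.
A3 down a minor ninth is G#2.

C#4 A##3 B3 A3 A##2 F##2 C2 G#2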